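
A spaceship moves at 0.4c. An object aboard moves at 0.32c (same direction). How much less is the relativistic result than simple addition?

Classical: u' + v = 0.32 + 0.4 = 0.72c
Relativistic: u = (0.32 + 0.4)/(1 + 0.128) = 0.72/1.128 = 0.6383c
Difference: 0.72 - 0.6383 = 0.08170c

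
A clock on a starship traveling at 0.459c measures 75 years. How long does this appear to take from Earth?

Proper time Δt₀ = 75 years
γ = 1/√(1 - 0.459²) = 1.1256
Δt = γΔt₀ = 1.1256 × 75 = 84.42 years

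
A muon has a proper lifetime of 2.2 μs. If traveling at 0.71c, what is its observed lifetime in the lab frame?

Proper lifetime τ₀ = 2.2 μs
γ = 1/√(1 - 0.71²) = 1.420
τ = γτ₀ = 1.420 × 2.2 μs = 3.124 μs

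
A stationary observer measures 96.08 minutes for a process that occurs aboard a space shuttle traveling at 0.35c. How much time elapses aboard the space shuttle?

Dilated time Δt = 96.08 minutes
γ = 1/√(1 - 0.35²) = 1.0675
Δt₀ = Δt/γ = 96.08/1.0675 = 90.00 minutes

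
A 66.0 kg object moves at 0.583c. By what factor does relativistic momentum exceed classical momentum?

p_rel = γmv, p_class = mv
Ratio = γ = 1/√(1 - 0.583²) = 1.231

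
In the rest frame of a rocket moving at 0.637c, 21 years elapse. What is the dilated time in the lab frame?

Proper time Δt₀ = 21 years
γ = 1/√(1 - 0.637²) = 1.297
Δt = γΔt₀ = 1.297 × 21 = 27.24 years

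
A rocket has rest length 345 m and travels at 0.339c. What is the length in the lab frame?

Proper length L₀ = 345 m
γ = 1/√(1 - 0.339²) = 1.063
L = L₀/γ = 345/1.063 = 324.6 m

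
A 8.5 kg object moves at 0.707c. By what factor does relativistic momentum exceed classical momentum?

p_rel = γmv, p_class = mv
Ratio = γ = 1/√(1 - 0.707²) = 1.414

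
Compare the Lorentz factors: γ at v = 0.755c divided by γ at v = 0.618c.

γ₁ = 1/√(1 - 0.755²) = 1.525
γ₂ = 1/√(1 - 0.618²) = 1.272
γ₁/γ₂ = 1.525/1.272 = 1.199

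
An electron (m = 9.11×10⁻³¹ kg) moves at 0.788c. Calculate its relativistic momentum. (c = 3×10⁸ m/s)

γ = 1/√(1 - 0.788²) = 1.6242
v = 0.788 × 3×10⁸ = 2.364×10⁸ m/s
p = γmv = 1.6242 × 9.11×10⁻³¹ × 2.364×10⁸ = 3.498×10⁻²² kg·m/s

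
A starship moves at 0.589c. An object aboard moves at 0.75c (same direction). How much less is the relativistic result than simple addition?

Classical: u' + v = 0.75 + 0.589 = 1.339c
Relativistic: u = (0.75 + 0.589)/(1 + 0.44175) = 1.339/1.44175 = 0.9287c
Difference: 1.339 - 0.9287 = 0.4103c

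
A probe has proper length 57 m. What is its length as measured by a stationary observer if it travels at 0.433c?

Proper length L₀ = 57 m
γ = 1/√(1 - 0.433²) = 1.1094
L = L₀/γ = 57/1.1094 = 51.38 m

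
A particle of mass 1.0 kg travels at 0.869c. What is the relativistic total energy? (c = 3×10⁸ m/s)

γ = 1/√(1 - 0.869²) = 2.021
mc² = 1.0 × (3×10⁸)² = 9.000×10¹⁶ J
E = γmc² = 2.021 × 9.000×10¹⁶ = 1.819×10¹⁷ J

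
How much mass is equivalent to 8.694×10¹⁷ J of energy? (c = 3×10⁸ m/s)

From E = mc², we get m = E/c²
c² = (3×10⁸)² = 9×10¹⁶ m²/s²
m = 8.694×10¹⁷ / 9×10¹⁶ = 9.660 kg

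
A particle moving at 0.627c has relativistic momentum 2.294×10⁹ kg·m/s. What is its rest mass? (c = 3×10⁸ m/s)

γ = 1/√(1 - 0.627²) = 1.28367
v = 0.627 × 3×10⁸ = 1.881×10⁸ m/s
m = p/(γv) = 2.294×10⁹/(1.28367 × 1.881×10⁸) = 9.501 kg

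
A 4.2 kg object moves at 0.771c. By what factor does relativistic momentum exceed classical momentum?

p_rel = γmv, p_class = mv
Ratio = γ = 1/√(1 - 0.771²) = 1.570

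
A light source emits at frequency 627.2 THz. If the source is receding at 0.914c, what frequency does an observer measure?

β = v/c = 0.914
(1-β)/(1+β) = 0.086/1.914 = 0.04493
Doppler factor = √(0.04493) = 0.21197
f_obs = 627.2 × 0.21197 = 132.9 THz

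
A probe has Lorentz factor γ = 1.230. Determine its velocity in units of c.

From γ = 1/√(1 - v²/c²):
1/γ² = 1/1.230² = 0.66098
v²/c² = 1 - 0.66098 = 0.33902
v/c = √(0.33902) = 0.5823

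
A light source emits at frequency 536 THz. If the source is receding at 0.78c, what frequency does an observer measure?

β = v/c = 0.78
(1-β)/(1+β) = 0.22/1.78 = 0.123596
Doppler factor = √(0.123596) = 0.35156
f_obs = 536 × 0.35156 = 188.4 THz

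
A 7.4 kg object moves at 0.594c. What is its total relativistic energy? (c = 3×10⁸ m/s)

γ = 1/√(1 - 0.594²) = 1.2431
mc² = 7.4 × (3×10⁸)² = 6.660×10¹⁷ J
E = γmc² = 1.2431 × 6.660×10¹⁷ = 8.279×10¹⁷ J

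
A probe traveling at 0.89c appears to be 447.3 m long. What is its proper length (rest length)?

Contracted length L = 447.3 m
γ = 1/√(1 - 0.89²) = 2.1932
L₀ = γL = 2.1932 × 447.3 = 981.0 m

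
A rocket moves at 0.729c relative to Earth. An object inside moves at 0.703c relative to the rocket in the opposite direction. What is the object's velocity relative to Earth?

Object's velocity in rocket frame is u' = -0.703c
u = (u' + v)/(1 + u'v/c²) = (v - 0.703)/(1 - 0.703·v/c²)
Numerator: 0.729 - 0.703 = 0.026
Denominator: 1 - 0.512487 = 0.487513
u = 0.026/0.487513 = 0.05333c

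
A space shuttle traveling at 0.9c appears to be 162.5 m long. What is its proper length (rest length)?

Contracted length L = 162.5 m
γ = 1/√(1 - 0.9²) = 2.294
L₀ = γL = 2.294 × 162.5 = 372.8 m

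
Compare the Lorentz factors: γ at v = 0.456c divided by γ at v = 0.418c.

γ₁ = 1/√(1 - 0.456²) = 1.124
γ₂ = 1/√(1 - 0.418²) = 1.101
γ₁/γ₂ = 1.124/1.101 = 1.021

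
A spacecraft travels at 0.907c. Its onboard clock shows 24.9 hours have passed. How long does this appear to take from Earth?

Proper time Δt₀ = 24.9 hours
γ = 1/√(1 - 0.907²) = 2.3746
Δt = γΔt₀ = 2.3746 × 24.9 = 59.13 hours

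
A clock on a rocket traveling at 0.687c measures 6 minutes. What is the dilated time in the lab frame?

Proper time Δt₀ = 6 minutes
γ = 1/√(1 - 0.687²) = 1.3762
Δt = γΔt₀ = 1.3762 × 6 = 8.257 minutes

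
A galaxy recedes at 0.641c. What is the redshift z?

β = 0.641
(1+β)/(1-β) = 1.641/0.359 = 4.571
√(4.571) = 2.138
z = 2.138 - 1 = 1.138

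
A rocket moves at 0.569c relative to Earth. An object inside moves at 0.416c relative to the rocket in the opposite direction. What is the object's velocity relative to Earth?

Object's velocity in rocket frame is u' = -0.416c
u = (u' + v)/(1 + u'v/c²) = (v - 0.416)/(1 - 0.416·v/c²)
Numerator: 0.569 - 0.416 = 0.153
Denominator: 1 - 0.236704 = 0.763296
u = 0.153/0.763296 = 0.2004c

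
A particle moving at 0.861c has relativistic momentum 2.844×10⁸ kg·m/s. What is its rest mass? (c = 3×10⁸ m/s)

γ = 1/√(1 - 0.861²) = 1.966
v = 0.861 × 3×10⁸ = 2.583×10⁸ m/s
m = p/(γv) = 2.844×10⁸/(1.966 × 2.583×10⁸) = 0.5600 kg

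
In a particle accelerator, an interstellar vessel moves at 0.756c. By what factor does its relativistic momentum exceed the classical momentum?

p_rel = γmv, p_class = mv
Ratio = γ = 1/√(1 - 0.756²)
= 1/√(0.428464) = 1.528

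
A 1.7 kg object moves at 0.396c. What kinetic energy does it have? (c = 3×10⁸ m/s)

γ = 1/√(1 - 0.396²) = 1.08903
γ - 1 = 0.08903
KE = (γ-1)mc² = 0.08903 × 1.7 × (3×10⁸)² = 1.362×10¹⁶ J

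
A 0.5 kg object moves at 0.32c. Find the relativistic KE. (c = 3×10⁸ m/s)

γ = 1/√(1 - 0.32²) = 1.0555
γ - 1 = 0.05550
KE = (γ-1)mc² = 0.05550 × 0.5 × (3×10⁸)² = 2.498×10¹⁵ J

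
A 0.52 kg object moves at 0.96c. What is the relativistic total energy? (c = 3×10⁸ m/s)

γ = 1/√(1 - 0.96²) = 3.571
mc² = 0.52 × (3×10⁸)² = 4.680×10¹⁶ J
E = γmc² = 3.571 × 4.680×10¹⁶ = 1.671×10¹⁷ J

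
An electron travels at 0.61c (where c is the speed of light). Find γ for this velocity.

v/c = 0.61, so (v/c)² = 0.3721
1 - (v/c)² = 0.6279
γ = 1/√(0.6279) = 1.262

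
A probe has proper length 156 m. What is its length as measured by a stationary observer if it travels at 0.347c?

Proper length L₀ = 156 m
γ = 1/√(1 - 0.347²) = 1.066
L = L₀/γ = 156/1.066 = 146.3 m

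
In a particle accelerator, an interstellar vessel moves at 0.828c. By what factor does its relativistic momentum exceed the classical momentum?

p_rel = γmv, p_class = mv
Ratio = γ = 1/√(1 - 0.828²)
= 1/√(0.314416) = 1.783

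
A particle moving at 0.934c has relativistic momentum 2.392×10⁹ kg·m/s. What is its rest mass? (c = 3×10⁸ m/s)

γ = 1/√(1 - 0.934²) = 2.799
v = 0.934 × 3×10⁸ = 2.802×10⁸ m/s
m = p/(γv) = 2.392×10⁹/(2.799 × 2.802×10⁸) = 3.050 kg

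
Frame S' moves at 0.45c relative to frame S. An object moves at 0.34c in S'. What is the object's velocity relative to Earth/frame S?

u = (u' + v)/(1 + u'v/c²)
Numerator: 0.34 + 0.45 = 0.79
Denominator: 1 + 0.153 = 1.153
u = 0.79/1.153 = 0.6852c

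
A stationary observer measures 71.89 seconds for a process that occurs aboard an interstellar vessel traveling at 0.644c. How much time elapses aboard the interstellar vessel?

Dilated time Δt = 71.89 seconds
γ = 1/√(1 - 0.644²) = 1.307
Δt₀ = Δt/γ = 71.89/1.307 = 55.00 seconds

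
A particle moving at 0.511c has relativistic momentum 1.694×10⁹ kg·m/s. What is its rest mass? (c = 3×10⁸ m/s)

γ = 1/√(1 - 0.511²) = 1.16336
v = 0.511 × 3×10⁸ = 1.533×10⁸ m/s
m = p/(γv) = 1.694×10⁹/(1.16336 × 1.533×10⁸) = 9.499 kg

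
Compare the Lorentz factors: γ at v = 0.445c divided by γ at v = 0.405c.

γ₁ = 1/√(1 - 0.445²) = 1.117
γ₂ = 1/√(1 - 0.405²) = 1.094
γ₁/γ₂ = 1.117/1.094 = 1.021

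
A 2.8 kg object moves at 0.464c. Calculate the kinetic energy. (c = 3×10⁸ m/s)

γ = 1/√(1 - 0.464²) = 1.1289
γ - 1 = 0.1289
KE = (γ-1)mc² = 0.1289 × 2.8 × (3×10⁸)² = 3.248×10¹⁶ J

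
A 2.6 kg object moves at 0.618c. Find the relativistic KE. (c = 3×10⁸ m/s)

γ = 1/√(1 - 0.618²) = 1.27198
γ - 1 = 0.27198
KE = (γ-1)mc² = 0.27198 × 2.6 × (3×10⁸)² = 6.364×10¹⁶ J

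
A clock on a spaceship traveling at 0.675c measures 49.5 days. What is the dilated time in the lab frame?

Proper time Δt₀ = 49.5 days
γ = 1/√(1 - 0.675²) = 1.3553
Δt = γΔt₀ = 1.3553 × 49.5 = 67.09 days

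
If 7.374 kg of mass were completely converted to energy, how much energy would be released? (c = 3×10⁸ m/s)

Using E = mc²:
c² = (3×10⁸)² = 9×10¹⁶ m²/s²
E = 7.374 × 9×10¹⁶ = 6.637×10¹⁷ J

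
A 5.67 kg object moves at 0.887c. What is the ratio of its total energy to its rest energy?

E = γmc², E₀ = mc²
E/E₀ = γ = 1/√(1 - 0.887²) = 2.166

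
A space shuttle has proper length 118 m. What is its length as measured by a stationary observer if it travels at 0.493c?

Proper length L₀ = 118 m
γ = 1/√(1 - 0.493²) = 1.149
L = L₀/γ = 118/1.149 = 102.7 m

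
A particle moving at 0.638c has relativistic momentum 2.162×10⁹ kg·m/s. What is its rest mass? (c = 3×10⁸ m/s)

γ = 1/√(1 - 0.638²) = 1.2986
v = 0.638 × 3×10⁸ = 1.914×10⁸ m/s
m = p/(γv) = 2.162×10⁹/(1.2986 × 1.914×10⁸) = 8.698 kg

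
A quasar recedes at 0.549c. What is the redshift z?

β = 0.549
(1+β)/(1-β) = 1.549/0.451 = 3.4346
√(3.4346) = 1.8533
z = 1.8533 - 1 = 0.8533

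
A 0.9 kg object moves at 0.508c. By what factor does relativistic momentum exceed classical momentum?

p_rel = γmv, p_class = mv
Ratio = γ = 1/√(1 - 0.508²) = 1.161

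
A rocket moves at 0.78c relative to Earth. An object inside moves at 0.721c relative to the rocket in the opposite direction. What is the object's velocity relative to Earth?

Object's velocity in rocket frame is u' = -0.721c
u = (u' + v)/(1 + u'v/c²) = (v - 0.721)/(1 - 0.721·v/c²)
Numerator: 0.78 - 0.721 = 0.059
Denominator: 1 - 0.56238 = 0.43762
u = 0.059/0.43762 = 0.1348c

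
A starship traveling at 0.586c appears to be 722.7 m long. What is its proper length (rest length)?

Contracted length L = 722.7 m
γ = 1/√(1 - 0.586²) = 1.2341
L₀ = γL = 1.2341 × 722.7 = 891.9 m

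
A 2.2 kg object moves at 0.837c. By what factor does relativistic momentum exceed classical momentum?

p_rel = γmv, p_class = mv
Ratio = γ = 1/√(1 - 0.837²) = 1.827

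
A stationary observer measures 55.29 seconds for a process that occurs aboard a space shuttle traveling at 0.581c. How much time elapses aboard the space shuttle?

Dilated time Δt = 55.29 seconds
γ = 1/√(1 - 0.581²) = 1.2286
Δt₀ = Δt/γ = 55.29/1.2286 = 45.00 seconds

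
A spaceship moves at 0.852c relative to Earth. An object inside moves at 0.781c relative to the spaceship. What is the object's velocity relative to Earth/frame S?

u = (u' + v)/(1 + u'v/c²)
Numerator: 0.781 + 0.852 = 1.633
Denominator: 1 + 0.665412 = 1.665412
u = 1.633/1.665412 = 0.9805c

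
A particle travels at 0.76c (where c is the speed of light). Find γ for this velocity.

v/c = 0.76, so (v/c)² = 0.5776
1 - (v/c)² = 0.4224
γ = 1/√(0.4224) = 1.539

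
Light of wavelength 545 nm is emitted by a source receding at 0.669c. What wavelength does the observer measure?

β = 0.669
Wavelength Doppler factor = √(1.669/0.331) = √(5.0423) = 2.246
λ_obs = 545 × 2.246 = 1224 nm (redshift)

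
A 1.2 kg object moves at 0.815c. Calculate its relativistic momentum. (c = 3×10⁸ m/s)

γ = 1/√(1 - 0.815²) = 1.7257
v = 0.815 × 3×10⁸ = 2.445×10⁸ m/s
p = γmv = 1.7257 × 1.2 × 2.445×10⁸ = 5.063×10⁸ kg·m/s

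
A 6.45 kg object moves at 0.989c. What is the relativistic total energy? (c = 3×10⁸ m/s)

γ = 1/√(1 - 0.989²) = 6.761
mc² = 6.45 × (3×10⁸)² = 5.805×10¹⁷ J
E = γmc² = 6.761 × 5.805×10¹⁷ = 3.925×10¹⁸ J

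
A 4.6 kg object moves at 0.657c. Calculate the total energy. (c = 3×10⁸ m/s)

γ = 1/√(1 - 0.657²) = 1.3265
mc² = 4.6 × (3×10⁸)² = 4.140×10¹⁷ J
E = γmc² = 1.3265 × 4.140×10¹⁷ = 5.492×10¹⁷ J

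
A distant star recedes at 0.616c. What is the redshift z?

β = 0.616
(1+β)/(1-β) = 1.616/0.384 = 4.208
√(4.208) = 2.051
z = 2.051 - 1 = 1.051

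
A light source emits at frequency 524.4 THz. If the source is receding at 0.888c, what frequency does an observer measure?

β = v/c = 0.888
(1-β)/(1+β) = 0.112/1.888 = 0.05932
Doppler factor = √(0.05932) = 0.2436
f_obs = 524.4 × 0.2436 = 127.7 THz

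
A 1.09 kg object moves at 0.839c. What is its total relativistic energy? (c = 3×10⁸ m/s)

γ = 1/√(1 - 0.839²) = 1.838
mc² = 1.09 × (3×10⁸)² = 9.810×10¹⁶ J
E = γmc² = 1.838 × 9.810×10¹⁶ = 1.803×10¹⁷ J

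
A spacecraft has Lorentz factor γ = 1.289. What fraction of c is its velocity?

From γ = 1/√(1 - v²/c²):
1/γ² = 1/1.289² = 0.6019
v²/c² = 1 - 0.6019 = 0.3981
v/c = √(0.3981) = 0.6310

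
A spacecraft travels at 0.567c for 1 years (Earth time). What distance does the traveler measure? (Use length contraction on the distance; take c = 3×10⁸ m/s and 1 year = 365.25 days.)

Earth distance: d = v × t = 0.567c × 1 yr = 5.368×10¹⁵ m
γ = 1.214
d' = d/γ = 5.368×10¹⁵/1.214 = 4.422×10¹⁵ m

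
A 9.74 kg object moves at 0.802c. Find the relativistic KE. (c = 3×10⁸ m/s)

γ = 1/√(1 - 0.802²) = 1.6741
γ - 1 = 0.6741
KE = (γ-1)mc² = 0.6741 × 9.74 × (3×10⁸)² = 5.909×10¹⁷ J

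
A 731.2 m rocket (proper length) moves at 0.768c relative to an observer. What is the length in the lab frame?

Proper length L₀ = 731.2 m
γ = 1/√(1 - 0.768²) = 1.5614
L = L₀/γ = 731.2/1.5614 = 468.3 m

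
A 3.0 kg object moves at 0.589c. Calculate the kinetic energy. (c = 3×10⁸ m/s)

γ = 1/√(1 - 0.589²) = 1.2374
γ - 1 = 0.2374
KE = (γ-1)mc² = 0.2374 × 3.0 × (3×10⁸)² = 6.410×10¹⁶ J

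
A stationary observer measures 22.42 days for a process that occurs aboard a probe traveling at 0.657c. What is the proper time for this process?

Dilated time Δt = 22.42 days
γ = 1/√(1 - 0.657²) = 1.3265
Δt₀ = Δt/γ = 22.42/1.3265 = 16.90 days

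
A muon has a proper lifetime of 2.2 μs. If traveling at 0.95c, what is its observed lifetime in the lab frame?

Proper lifetime τ₀ = 2.2 μs
γ = 1/√(1 - 0.95²) = 3.2026
τ = γτ₀ = 3.2026 × 2.2 μs = 7.046 μs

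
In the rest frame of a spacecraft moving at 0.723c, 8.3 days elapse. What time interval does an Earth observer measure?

Proper time Δt₀ = 8.3 days
γ = 1/√(1 - 0.723²) = 1.447
Δt = γΔt₀ = 1.447 × 8.3 = 12.01 days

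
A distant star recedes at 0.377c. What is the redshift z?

β = 0.377
(1+β)/(1-β) = 1.377/0.623 = 2.2103
√(2.2103) = 1.4867
z = 1.4867 - 1 = 0.4867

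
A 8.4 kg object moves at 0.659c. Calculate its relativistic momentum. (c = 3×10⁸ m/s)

γ = 1/√(1 - 0.659²) = 1.3295
v = 0.659 × 3×10⁸ = 1.977×10⁸ m/s
p = γmv = 1.3295 × 8.4 × 1.977×10⁸ = 2.208×10⁹ kg·m/s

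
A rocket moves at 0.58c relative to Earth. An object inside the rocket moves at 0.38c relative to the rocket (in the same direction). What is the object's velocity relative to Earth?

u = (u' + v)/(1 + u'v/c²)
Numerator: 0.38 + 0.58 = 0.96
Denominator: 1 + 0.2204 = 1.2204
u = 0.96/1.2204 = 0.7866c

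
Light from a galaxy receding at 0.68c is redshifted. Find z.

β = 0.68
(1+β)/(1-β) = 1.68/0.32 = 5.250
√(5.250) = 2.291
z = 2.291 - 1 = 1.291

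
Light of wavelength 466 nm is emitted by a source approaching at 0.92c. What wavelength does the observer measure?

β = 0.92
Wavelength Doppler factor = √(0.08/1.92) = √(0.041667) = 0.20412
λ_obs = 466 × 0.20412 = 95.12 nm (blueshift)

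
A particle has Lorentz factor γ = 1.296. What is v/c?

From γ = 1/√(1 - v²/c²):
1/γ² = 1/1.296² = 0.5954
v²/c² = 1 - 0.5954 = 0.4046
v/c = √(0.4046) = 0.6361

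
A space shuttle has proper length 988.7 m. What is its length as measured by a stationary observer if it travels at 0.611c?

Proper length L₀ = 988.7 m
γ = 1/√(1 - 0.611²) = 1.2632
L = L₀/γ = 988.7/1.2632 = 782.7 m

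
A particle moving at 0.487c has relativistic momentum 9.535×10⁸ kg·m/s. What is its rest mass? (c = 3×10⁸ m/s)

γ = 1/√(1 - 0.487²) = 1.145
v = 0.487 × 3×10⁸ = 1.461×10⁸ m/s
m = p/(γv) = 9.535×10⁸/(1.145 × 1.461×10⁸) = 5.700 kg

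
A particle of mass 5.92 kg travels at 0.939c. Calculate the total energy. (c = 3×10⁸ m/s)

γ = 1/√(1 - 0.939²) = 2.908
mc² = 5.92 × (3×10⁸)² = 5.328×10¹⁷ J
E = γmc² = 2.908 × 5.328×10¹⁷ = 1.549×10¹⁸ J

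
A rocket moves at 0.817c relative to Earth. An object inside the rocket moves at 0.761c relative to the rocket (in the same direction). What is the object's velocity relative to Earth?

u = (u' + v)/(1 + u'v/c²)
Numerator: 0.761 + 0.817 = 1.578
Denominator: 1 + 0.621737 = 1.621737
u = 1.578/1.621737 = 0.9730c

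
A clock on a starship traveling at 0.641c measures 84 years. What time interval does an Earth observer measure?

Proper time Δt₀ = 84 years
γ = 1/√(1 - 0.641²) = 1.3029
Δt = γΔt₀ = 1.3029 × 84 = 109.4 years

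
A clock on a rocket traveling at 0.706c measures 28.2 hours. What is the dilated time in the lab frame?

Proper time Δt₀ = 28.2 hours
γ = 1/√(1 - 0.706²) = 1.412
Δt = γΔt₀ = 1.412 × 28.2 = 39.82 hours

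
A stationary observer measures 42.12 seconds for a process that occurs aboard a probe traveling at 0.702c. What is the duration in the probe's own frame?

Dilated time Δt = 42.12 seconds
γ = 1/√(1 - 0.702²) = 1.404
Δt₀ = Δt/γ = 42.12/1.404 = 30.00 seconds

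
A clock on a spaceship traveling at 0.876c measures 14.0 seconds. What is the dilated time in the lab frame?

Proper time Δt₀ = 14.0 seconds
γ = 1/√(1 - 0.876²) = 2.0734
Δt = γΔt₀ = 2.0734 × 14.0 = 29.03 seconds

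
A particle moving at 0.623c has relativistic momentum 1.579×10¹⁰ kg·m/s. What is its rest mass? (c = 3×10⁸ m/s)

γ = 1/√(1 - 0.623²) = 1.27841
v = 0.623 × 3×10⁸ = 1.869×10⁸ m/s
m = p/(γv) = 1.579×10¹⁰/(1.27841 × 1.869×10⁸) = 66.08 kg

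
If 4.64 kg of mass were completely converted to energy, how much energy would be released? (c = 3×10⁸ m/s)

Using E = mc²:
c² = (3×10⁸)² = 9×10¹⁶ m²/s²
E = 4.64 × 9×10¹⁶ = 4.176×10¹⁷ J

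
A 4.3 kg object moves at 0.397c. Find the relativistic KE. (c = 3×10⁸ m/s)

γ = 1/√(1 - 0.397²) = 1.08954
γ - 1 = 0.08954
KE = (γ-1)mc² = 0.08954 × 4.3 × (3×10⁸)² = 3.465×10¹⁶ J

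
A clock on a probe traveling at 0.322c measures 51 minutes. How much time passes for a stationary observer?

Proper time Δt₀ = 51 minutes
γ = 1/√(1 - 0.322²) = 1.0563
Δt = γΔt₀ = 1.0563 × 51 = 53.87 minutes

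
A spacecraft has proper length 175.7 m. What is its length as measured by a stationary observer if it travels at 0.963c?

Proper length L₀ = 175.7 m
γ = 1/√(1 - 0.963²) = 3.711
L = L₀/γ = 175.7/3.711 = 47.35 m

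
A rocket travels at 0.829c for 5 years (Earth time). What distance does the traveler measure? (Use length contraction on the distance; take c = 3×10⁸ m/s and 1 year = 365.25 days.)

Earth distance: d = v × t = 0.829c × 5 yr = 3.924×10¹⁶ m
γ = 1.788
d' = d/γ = 3.924×10¹⁶/1.788 = 2.195×10¹⁶ m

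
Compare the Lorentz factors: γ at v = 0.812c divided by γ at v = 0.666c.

γ₁ = 1/√(1 - 0.812²) = 1.7133
γ₂ = 1/√(1 - 0.666²) = 1.3406
γ₁/γ₂ = 1.7133/1.3406 = 1.278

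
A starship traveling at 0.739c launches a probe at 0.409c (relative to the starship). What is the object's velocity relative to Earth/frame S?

u = (u' + v)/(1 + u'v/c²)
Numerator: 0.409 + 0.739 = 1.148
Denominator: 1 + 0.302251 = 1.302251
u = 1.148/1.302251 = 0.8816c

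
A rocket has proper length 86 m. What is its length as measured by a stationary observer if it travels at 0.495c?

Proper length L₀ = 86 m
γ = 1/√(1 - 0.495²) = 1.151
L = L₀/γ = 86/1.151 = 74.72 m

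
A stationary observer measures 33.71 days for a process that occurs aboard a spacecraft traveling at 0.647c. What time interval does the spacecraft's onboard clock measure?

Dilated time Δt = 33.71 days
γ = 1/√(1 - 0.647²) = 1.3115
Δt₀ = Δt/γ = 33.71/1.3115 = 25.70 days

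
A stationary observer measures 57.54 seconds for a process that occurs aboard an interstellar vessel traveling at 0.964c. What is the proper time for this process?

Dilated time Δt = 57.54 seconds
γ = 1/√(1 - 0.964²) = 3.761
Δt₀ = Δt/γ = 57.54/3.761 = 15.30 seconds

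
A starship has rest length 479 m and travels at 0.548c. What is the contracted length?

Proper length L₀ = 479 m
γ = 1/√(1 - 0.548²) = 1.1955
L = L₀/γ = 479/1.1955 = 400.7 m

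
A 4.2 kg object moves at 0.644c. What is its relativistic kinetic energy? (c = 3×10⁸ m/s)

γ = 1/√(1 - 0.644²) = 1.3071
γ - 1 = 0.3071
KE = (γ-1)mc² = 0.3071 × 4.2 × (3×10⁸)² = 1.161×10¹⁷ J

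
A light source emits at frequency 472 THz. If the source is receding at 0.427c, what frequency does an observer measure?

β = v/c = 0.427
(1-β)/(1+β) = 0.573/1.427 = 0.40154
Doppler factor = √(0.40154) = 0.6337
f_obs = 472 × 0.6337 = 299.1 THz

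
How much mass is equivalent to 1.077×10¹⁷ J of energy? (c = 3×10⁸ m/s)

From E = mc², we get m = E/c²
c² = (3×10⁸)² = 9×10¹⁶ m²/s²
m = 1.077×10¹⁷ / 9×10¹⁶ = 1.197 kg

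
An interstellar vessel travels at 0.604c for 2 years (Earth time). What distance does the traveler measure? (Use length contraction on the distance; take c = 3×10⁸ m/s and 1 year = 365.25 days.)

Earth distance: d = v × t = 0.604c × 2 yr = 1.1436×10¹⁶ m
γ = 1.2547
d' = d/γ = 1.1436×10¹⁶/1.2547 = 9.115×10¹⁵ m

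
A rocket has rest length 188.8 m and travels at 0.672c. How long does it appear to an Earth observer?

Proper length L₀ = 188.8 m
γ = 1/√(1 - 0.672²) = 1.3503
L = L₀/γ = 188.8/1.3503 = 139.8 m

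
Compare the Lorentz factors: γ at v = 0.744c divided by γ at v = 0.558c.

γ₁ = 1/√(1 - 0.744²) = 1.497
γ₂ = 1/√(1 - 0.558²) = 1.205
γ₁/γ₂ = 1.497/1.205 = 1.242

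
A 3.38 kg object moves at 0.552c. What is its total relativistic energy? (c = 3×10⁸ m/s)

γ = 1/√(1 - 0.552²) = 1.1993
mc² = 3.38 × (3×10⁸)² = 3.042×10¹⁷ J
E = γmc² = 1.1993 × 3.042×10¹⁷ = 3.648×10¹⁷ J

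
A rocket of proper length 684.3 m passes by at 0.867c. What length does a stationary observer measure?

Proper length L₀ = 684.3 m
γ = 1/√(1 - 0.867²) = 2.007
L = L₀/γ = 684.3/2.007 = 341.0 m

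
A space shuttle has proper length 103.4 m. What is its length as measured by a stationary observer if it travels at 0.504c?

Proper length L₀ = 103.4 m
γ = 1/√(1 - 0.504²) = 1.1578
L = L₀/γ = 103.4/1.1578 = 89.31 m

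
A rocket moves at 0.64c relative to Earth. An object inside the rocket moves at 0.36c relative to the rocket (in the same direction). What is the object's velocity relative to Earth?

u = (u' + v)/(1 + u'v/c²)
Numerator: 0.36 + 0.64 = 1
Denominator: 1 + 0.2304 = 1.2304
u = 1/1.2304 = 0.8127c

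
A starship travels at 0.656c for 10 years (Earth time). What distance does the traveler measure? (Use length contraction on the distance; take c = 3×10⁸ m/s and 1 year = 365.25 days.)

Earth distance: d = v × t = 0.656c × 10 yr = 6.21054×10¹⁶ m
γ = 1.32492
d' = d/γ = 6.21054×10¹⁶/1.32492 = 4.687×10¹⁶ m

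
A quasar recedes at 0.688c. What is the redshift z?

β = 0.688
(1+β)/(1-β) = 1.688/0.312 = 5.410
√(5.410) = 2.326
z = 2.326 - 1 = 1.326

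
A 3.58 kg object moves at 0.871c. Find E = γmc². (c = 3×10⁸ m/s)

γ = 1/√(1 - 0.871²) = 2.0355
mc² = 3.58 × (3×10⁸)² = 3.222×10¹⁷ J
E = γmc² = 2.0355 × 3.222×10¹⁷ = 6.558×10¹⁷ J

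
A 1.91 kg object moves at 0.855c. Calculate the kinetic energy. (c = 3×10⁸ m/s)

γ = 1/√(1 - 0.855²) = 1.9282
γ - 1 = 0.9282
KE = (γ-1)mc² = 0.9282 × 1.91 × (3×10⁸)² = 1.596×10¹⁷ J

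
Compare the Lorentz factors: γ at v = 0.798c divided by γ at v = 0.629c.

γ₁ = 1/√(1 - 0.798²) = 1.659
γ₂ = 1/√(1 - 0.629²) = 1.286
γ₁/γ₂ = 1.659/1.286 = 1.290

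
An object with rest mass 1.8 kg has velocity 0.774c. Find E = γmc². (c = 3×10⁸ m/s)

γ = 1/√(1 - 0.774²) = 1.579
mc² = 1.8 × (3×10⁸)² = 1.620×10¹⁷ J
E = γmc² = 1.579 × 1.620×10¹⁷ = 2.558×10¹⁷ J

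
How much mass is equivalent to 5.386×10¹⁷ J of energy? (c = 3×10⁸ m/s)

From E = mc², we get m = E/c²
c² = (3×10⁸)² = 9×10¹⁶ m²/s²
m = 5.386×10¹⁷ / 9×10¹⁶ = 5.984 kg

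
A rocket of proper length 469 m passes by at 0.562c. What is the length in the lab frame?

Proper length L₀ = 469 m
γ = 1/√(1 - 0.562²) = 1.209
L = L₀/γ = 469/1.209 = 387.9 m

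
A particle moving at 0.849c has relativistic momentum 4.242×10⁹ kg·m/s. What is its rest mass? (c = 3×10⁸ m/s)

γ = 1/√(1 - 0.849²) = 1.8925
v = 0.849 × 3×10⁸ = 2.547×10⁸ m/s
m = p/(γv) = 4.242×10⁹/(1.8925 × 2.547×10⁸) = 8.800 kg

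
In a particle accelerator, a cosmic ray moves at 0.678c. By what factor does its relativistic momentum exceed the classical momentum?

p_rel = γmv, p_class = mv
Ratio = γ = 1/√(1 - 0.678²)
= 1/√(0.540316) = 1.360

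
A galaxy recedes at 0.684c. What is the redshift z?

β = 0.684
(1+β)/(1-β) = 1.684/0.316 = 5.329
√(5.329) = 2.308
z = 2.308 - 1 = 1.308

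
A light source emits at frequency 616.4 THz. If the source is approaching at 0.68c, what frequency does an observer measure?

β = v/c = 0.68
(1+β)/(1-β) = 1.68/0.32 = 5.250
Doppler factor = √(5.250) = 2.291
f_obs = 616.4 × 2.291 = 1412 THz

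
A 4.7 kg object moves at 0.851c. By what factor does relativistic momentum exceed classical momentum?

p_rel = γmv, p_class = mv
Ratio = γ = 1/√(1 - 0.851²) = 1.904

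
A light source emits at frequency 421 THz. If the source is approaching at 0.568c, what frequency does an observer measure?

β = v/c = 0.568
(1+β)/(1-β) = 1.568/0.432 = 3.6296
Doppler factor = √(3.6296) = 1.9052
f_obs = 421 × 1.9052 = 802.1 THz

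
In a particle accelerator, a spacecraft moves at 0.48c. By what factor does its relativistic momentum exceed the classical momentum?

p_rel = γmv, p_class = mv
Ratio = γ = 1/√(1 - 0.48²)
= 1/√(0.7696) = 1.140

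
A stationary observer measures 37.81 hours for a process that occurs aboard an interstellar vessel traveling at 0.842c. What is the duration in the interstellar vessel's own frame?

Dilated time Δt = 37.81 hours
γ = 1/√(1 - 0.842²) = 1.8536
Δt₀ = Δt/γ = 37.81/1.8536 = 20.40 hours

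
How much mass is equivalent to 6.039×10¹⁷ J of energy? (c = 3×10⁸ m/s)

From E = mc², we get m = E/c²
c² = (3×10⁸)² = 9×10¹⁶ m²/s²
m = 6.039×10¹⁷ / 9×10¹⁶ = 6.710 kg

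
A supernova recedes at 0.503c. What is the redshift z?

β = 0.503
(1+β)/(1-β) = 1.503/0.497 = 3.024
√(3.024) = 1.739
z = 1.739 - 1 = 0.7390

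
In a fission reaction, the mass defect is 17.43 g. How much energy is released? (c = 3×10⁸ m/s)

Convert mass defect: Δm = 17.43 g = 0.01743 kg
E = Δm·c² = 0.01743 × (3×10⁸)²
= 0.01743 × 9×10¹⁶ = 1.569×10¹⁵ J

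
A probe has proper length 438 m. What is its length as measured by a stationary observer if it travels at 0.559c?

Proper length L₀ = 438 m
γ = 1/√(1 - 0.559²) = 1.206
L = L₀/γ = 438/1.206 = 363.2 m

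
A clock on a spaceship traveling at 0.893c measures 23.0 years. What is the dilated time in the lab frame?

Proper time Δt₀ = 23.0 years
γ = 1/√(1 - 0.893²) = 2.2219
Δt = γΔt₀ = 2.2219 × 23.0 = 51.10 years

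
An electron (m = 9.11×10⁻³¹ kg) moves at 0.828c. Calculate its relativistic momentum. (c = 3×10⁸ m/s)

γ = 1/√(1 - 0.828²) = 1.7834
v = 0.828 × 3×10⁸ = 2.484×10⁸ m/s
p = γmv = 1.7834 × 9.11×10⁻³¹ × 2.484×10⁸ = 4.036×10⁻²² kg·m/s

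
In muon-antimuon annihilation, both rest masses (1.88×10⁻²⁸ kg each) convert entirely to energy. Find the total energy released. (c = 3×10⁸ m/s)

Both particles have the same rest mass, so total mass = 2m
E = 2m·c² = 2 × 1.88×10⁻²⁸ × (3×10⁸)²
= 2 × 1.88×10⁻²⁸ × 9×10¹⁶
= 3.384×10⁻¹¹ J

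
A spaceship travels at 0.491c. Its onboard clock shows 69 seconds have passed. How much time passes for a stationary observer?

Proper time Δt₀ = 69 seconds
γ = 1/√(1 - 0.491²) = 1.147895
Δt = γΔt₀ = 1.147895 × 69 = 79.20 seconds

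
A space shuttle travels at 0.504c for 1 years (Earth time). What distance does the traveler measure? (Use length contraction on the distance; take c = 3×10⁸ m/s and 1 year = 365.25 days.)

Earth distance: d = v × t = 0.504c × 1 yr = 4.772×10¹⁵ m
γ = 1.158
d' = d/γ = 4.772×10¹⁵/1.158 = 4.121×10¹⁵ m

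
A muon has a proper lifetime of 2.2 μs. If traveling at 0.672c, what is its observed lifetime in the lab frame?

Proper lifetime τ₀ = 2.2 μs
γ = 1/√(1 - 0.672²) = 1.3503
τ = γτ₀ = 1.3503 × 2.2 μs = 2.971 μs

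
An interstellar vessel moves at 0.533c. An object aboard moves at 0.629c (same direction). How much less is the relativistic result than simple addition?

Classical: u' + v = 0.629 + 0.533 = 1.162c
Relativistic: u = (0.629 + 0.533)/(1 + 0.335257) = 1.162/1.335257 = 0.8702c
Difference: 1.162 - 0.8702 = 0.2918c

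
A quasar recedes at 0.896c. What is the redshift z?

β = 0.896
(1+β)/(1-β) = 1.896/0.104 = 18.23
√(18.23) = 4.270
z = 4.270 - 1 = 3.270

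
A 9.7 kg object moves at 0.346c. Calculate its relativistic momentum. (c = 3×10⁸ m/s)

γ = 1/√(1 - 0.346²) = 1.066
v = 0.346 × 3×10⁸ = 1.038×10⁸ m/s
p = γmv = 1.066 × 9.7 × 1.038×10⁸ = 1.073×10⁹ kg·m/s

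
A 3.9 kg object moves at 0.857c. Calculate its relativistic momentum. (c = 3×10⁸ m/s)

γ = 1/√(1 - 0.857²) = 1.941
v = 0.857 × 3×10⁸ = 2.571×10⁸ m/s
p = γmv = 1.941 × 3.9 × 2.571×10⁸ = 1.946×10⁹ kg·m/s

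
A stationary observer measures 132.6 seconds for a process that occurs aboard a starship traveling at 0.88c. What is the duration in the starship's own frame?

Dilated time Δt = 132.6 seconds
γ = 1/√(1 - 0.88²) = 2.1054
Δt₀ = Δt/γ = 132.6/2.1054 = 62.98 seconds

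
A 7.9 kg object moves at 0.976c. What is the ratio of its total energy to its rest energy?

E = γmc², E₀ = mc²
E/E₀ = γ = 1/√(1 - 0.976²) = 4.592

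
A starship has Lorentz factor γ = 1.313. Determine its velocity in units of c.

From γ = 1/√(1 - v²/c²):
1/γ² = 1/1.313² = 0.5801
v²/c² = 1 - 0.5801 = 0.4199
v/c = √(0.4199) = 0.6480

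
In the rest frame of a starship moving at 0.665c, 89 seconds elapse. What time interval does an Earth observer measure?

Proper time Δt₀ = 89 seconds
γ = 1/√(1 - 0.665²) = 1.339
Δt = γΔt₀ = 1.339 × 89 = 119.2 seconds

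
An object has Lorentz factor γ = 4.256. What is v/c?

From γ = 1/√(1 - v²/c²):
1/γ² = 1/4.256² = 0.05521
v²/c² = 1 - 0.05521 = 0.9448
v/c = √(0.9448) = 0.9720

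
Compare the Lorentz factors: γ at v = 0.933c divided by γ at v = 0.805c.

γ₁ = 1/√(1 - 0.933²) = 2.77873
γ₂ = 1/√(1 - 0.805²) = 1.68556
γ₁/γ₂ = 2.77873/1.68556 = 1.649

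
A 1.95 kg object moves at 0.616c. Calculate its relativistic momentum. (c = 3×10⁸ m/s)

γ = 1/√(1 - 0.616²) = 1.26944
v = 0.616 × 3×10⁸ = 1.848×10⁸ m/s
p = γmv = 1.26944 × 1.95 × 1.848×10⁸ = 4.575×10⁸ kg·m/s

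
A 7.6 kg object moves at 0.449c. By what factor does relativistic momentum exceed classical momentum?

p_rel = γmv, p_class = mv
Ratio = γ = 1/√(1 - 0.449²) = 1.119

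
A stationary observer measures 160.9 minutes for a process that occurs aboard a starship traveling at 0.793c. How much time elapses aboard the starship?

Dilated time Δt = 160.9 minutes
γ = 1/√(1 - 0.793²) = 1.64144
Δt₀ = Δt/γ = 160.9/1.64144 = 98.02 minutes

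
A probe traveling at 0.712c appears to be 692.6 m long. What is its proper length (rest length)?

Contracted length L = 692.6 m
γ = 1/√(1 - 0.712²) = 1.42414
L₀ = γL = 1.42414 × 692.6 = 986.4 m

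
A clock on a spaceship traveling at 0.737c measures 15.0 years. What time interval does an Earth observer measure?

Proper time Δt₀ = 15.0 years
γ = 1/√(1 - 0.737²) = 1.4795
Δt = γΔt₀ = 1.4795 × 15.0 = 22.19 years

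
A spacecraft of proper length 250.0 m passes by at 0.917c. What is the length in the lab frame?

Proper length L₀ = 250.0 m
γ = 1/√(1 - 0.917²) = 2.507
L = L₀/γ = 250.0/2.507 = 99.72 m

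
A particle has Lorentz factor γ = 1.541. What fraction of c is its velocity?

From γ = 1/√(1 - v²/c²):
1/γ² = 1/1.541² = 0.42111
v²/c² = 1 - 0.42111 = 0.57889
v/c = √(0.57889) = 0.7608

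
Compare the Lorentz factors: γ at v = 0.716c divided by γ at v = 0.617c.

γ₁ = 1/√(1 - 0.716²) = 1.432
γ₂ = 1/√(1 - 0.617²) = 1.271
γ₁/γ₂ = 1.432/1.271 = 1.127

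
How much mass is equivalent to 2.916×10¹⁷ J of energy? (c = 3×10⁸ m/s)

From E = mc², we get m = E/c²
c² = (3×10⁸)² = 9×10¹⁶ m²/s²
m = 2.916×10¹⁷ / 9×10¹⁶ = 3.240 kg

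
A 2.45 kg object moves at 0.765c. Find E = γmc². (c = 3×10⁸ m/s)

γ = 1/√(1 - 0.765²) = 1.553
mc² = 2.45 × (3×10⁸)² = 2.205×10¹⁷ J
E = γmc² = 1.553 × 2.205×10¹⁷ = 3.424×10¹⁷ J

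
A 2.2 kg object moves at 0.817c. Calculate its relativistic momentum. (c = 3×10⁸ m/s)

γ = 1/√(1 - 0.817²) = 1.7342
v = 0.817 × 3×10⁸ = 2.451×10⁸ m/s
p = γmv = 1.7342 × 2.2 × 2.451×10⁸ = 9.351×10⁸ kg·m/s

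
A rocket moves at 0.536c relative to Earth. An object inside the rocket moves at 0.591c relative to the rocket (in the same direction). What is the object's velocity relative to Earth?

u = (u' + v)/(1 + u'v/c²)
Numerator: 0.591 + 0.536 = 1.127
Denominator: 1 + 0.316776 = 1.316776
u = 1.127/1.316776 = 0.8559c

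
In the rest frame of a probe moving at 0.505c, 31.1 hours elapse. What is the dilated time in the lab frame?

Proper time Δt₀ = 31.1 hours
γ = 1/√(1 - 0.505²) = 1.1586
Δt = γΔt₀ = 1.1586 × 31.1 = 36.03 hours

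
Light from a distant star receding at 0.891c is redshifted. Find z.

β = 0.891
(1+β)/(1-β) = 1.891/0.109 = 17.35
√(17.35) = 4.165
z = 4.165 - 1 = 3.165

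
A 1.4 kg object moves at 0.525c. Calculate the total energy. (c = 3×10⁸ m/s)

γ = 1/√(1 - 0.525²) = 1.1749
mc² = 1.4 × (3×10⁸)² = 1.260×10¹⁷ J
E = γmc² = 1.1749 × 1.260×10¹⁷ = 1.480×10¹⁷ J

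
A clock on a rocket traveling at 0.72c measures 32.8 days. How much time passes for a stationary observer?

Proper time Δt₀ = 32.8 days
γ = 1/√(1 - 0.72²) = 1.441
Δt = γΔt₀ = 1.441 × 32.8 = 47.26 days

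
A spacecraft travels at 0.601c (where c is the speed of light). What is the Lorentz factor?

v/c = 0.601, so (v/c)² = 0.361201
1 - (v/c)² = 0.638799
γ = 1/√(0.638799) = 1.251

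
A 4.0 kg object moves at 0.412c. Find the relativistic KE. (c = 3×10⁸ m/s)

γ = 1/√(1 - 0.412²) = 1.09747
γ - 1 = 0.09747
KE = (γ-1)mc² = 0.09747 × 4.0 × (3×10⁸)² = 3.509×10¹⁶ J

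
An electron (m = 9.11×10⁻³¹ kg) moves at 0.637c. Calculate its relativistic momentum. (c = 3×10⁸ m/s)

γ = 1/√(1 - 0.637²) = 1.297
v = 0.637 × 3×10⁸ = 1.911×10⁸ m/s
p = γmv = 1.297 × 9.11×10⁻³¹ × 1.911×10⁸ = 2.258×10⁻²² kg·m/s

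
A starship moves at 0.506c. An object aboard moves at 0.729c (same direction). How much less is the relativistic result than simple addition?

Classical: u' + v = 0.729 + 0.506 = 1.235c
Relativistic: u = (0.729 + 0.506)/(1 + 0.368874) = 1.235/1.368874 = 0.9022c
Difference: 1.235 - 0.9022 = 0.3328c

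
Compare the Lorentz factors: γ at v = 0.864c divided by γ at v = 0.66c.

γ₁ = 1/√(1 - 0.864²) = 1.986
γ₂ = 1/√(1 - 0.66²) = 1.331
γ₁/γ₂ = 1.986/1.331 = 1.492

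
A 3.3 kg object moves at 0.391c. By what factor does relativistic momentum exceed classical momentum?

p_rel = γmv, p_class = mv
Ratio = γ = 1/√(1 - 0.391²) = 1.086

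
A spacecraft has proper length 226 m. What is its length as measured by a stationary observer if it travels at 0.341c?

Proper length L₀ = 226 m
γ = 1/√(1 - 0.341²) = 1.06376
L = L₀/γ = 226/1.06376 = 212.5 m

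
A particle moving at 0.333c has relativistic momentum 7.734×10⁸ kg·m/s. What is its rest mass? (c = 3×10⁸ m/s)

γ = 1/√(1 - 0.333²) = 1.0605
v = 0.333 × 3×10⁸ = 9.990×10⁷ m/s
m = p/(γv) = 7.734×10⁸/(1.0605 × 9.990×10⁷) = 7.300 kg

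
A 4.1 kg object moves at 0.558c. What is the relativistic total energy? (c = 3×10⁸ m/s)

γ = 1/√(1 - 0.558²) = 1.2051
mc² = 4.1 × (3×10⁸)² = 3.690×10¹⁷ J
E = γmc² = 1.2051 × 3.690×10¹⁷ = 4.447×10¹⁷ J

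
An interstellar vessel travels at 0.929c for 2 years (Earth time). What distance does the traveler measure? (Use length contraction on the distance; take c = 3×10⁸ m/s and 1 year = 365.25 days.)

Earth distance: d = v × t = 0.929c × 2 yr = 1.759×10¹⁶ m
γ = 2.702
d' = d/γ = 1.759×10¹⁶/2.702 = 6.510×10¹⁵ m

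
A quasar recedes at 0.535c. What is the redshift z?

β = 0.535
(1+β)/(1-β) = 1.535/0.465 = 3.301
√(3.301) = 1.8169
z = 1.8169 - 1 = 0.8169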